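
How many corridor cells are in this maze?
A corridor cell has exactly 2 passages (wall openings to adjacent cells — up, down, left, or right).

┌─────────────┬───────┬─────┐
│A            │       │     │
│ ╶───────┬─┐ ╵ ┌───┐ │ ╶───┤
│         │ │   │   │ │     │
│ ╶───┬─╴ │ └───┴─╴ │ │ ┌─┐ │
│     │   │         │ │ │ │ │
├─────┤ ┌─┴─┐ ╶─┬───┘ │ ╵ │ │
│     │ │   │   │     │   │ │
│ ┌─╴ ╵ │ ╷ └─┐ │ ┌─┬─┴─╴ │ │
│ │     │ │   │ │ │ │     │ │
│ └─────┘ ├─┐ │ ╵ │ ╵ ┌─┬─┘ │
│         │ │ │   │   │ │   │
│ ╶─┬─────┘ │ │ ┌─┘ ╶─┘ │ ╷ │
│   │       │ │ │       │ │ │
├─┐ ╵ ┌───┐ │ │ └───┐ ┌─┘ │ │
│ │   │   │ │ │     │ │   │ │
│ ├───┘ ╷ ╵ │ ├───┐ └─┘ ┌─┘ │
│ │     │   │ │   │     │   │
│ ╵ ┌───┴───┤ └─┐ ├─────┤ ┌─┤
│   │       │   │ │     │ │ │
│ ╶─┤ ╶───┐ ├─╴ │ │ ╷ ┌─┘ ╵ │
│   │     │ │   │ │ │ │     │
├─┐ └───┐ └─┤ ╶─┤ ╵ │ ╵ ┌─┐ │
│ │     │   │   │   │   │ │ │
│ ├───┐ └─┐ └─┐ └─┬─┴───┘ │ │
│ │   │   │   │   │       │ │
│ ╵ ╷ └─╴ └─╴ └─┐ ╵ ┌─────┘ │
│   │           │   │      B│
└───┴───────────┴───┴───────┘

Counting cells with exactly 2 passages:
Total corridor cells: 158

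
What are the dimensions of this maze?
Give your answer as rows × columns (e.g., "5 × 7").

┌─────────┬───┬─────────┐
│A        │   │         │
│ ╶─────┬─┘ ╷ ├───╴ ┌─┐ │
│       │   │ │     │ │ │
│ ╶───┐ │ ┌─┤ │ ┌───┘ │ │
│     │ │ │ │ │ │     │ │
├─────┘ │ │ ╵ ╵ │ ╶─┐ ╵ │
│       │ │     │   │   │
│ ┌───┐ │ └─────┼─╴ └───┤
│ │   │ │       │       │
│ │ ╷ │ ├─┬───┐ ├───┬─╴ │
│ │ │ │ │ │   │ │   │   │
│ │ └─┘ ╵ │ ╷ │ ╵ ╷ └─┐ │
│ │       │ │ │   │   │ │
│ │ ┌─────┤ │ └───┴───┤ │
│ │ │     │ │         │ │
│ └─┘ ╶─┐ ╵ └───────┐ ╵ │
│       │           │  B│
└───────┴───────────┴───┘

Counting the maze dimensions:
Rows (vertical): 9
Columns (horizontal): 12
Dimensions: 9 × 12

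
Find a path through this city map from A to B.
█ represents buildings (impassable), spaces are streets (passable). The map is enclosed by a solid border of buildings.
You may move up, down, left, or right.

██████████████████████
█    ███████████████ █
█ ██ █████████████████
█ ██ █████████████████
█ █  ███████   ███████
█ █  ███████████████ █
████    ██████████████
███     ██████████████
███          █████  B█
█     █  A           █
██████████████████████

Finding the shortest path from A to B:
Movement: cardinal only
Path length: 12 steps
Directions: right → right → right → right → right → right → right → right → right → up → right → right

Solution:

██████████████████████
█    ███████████████ █
█ ██ █████████████████
█ ██ █████████████████
█ █  ███████   ███████
█ █  ███████████████ █
████    ██████████████
███     ██████████████
███          █████↱→B█
█     █  A→→→→→→→→↑  █
██████████████████████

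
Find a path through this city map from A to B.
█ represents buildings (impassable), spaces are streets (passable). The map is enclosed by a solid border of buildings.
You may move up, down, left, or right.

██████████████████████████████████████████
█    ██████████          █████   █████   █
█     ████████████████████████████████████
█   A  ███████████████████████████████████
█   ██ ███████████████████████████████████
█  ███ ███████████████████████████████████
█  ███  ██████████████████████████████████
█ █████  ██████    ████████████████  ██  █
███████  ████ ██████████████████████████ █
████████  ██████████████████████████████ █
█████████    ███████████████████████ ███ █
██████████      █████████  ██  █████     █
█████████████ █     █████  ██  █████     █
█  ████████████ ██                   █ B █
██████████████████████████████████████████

Finding the shortest path from A to B:
Movement: cardinal only
Path length: 47 steps
Directions: right → right → down → down → down → right → down → down → right → down → right → down → right → down → right → right → right → right → right → down → right → right → right → down → right → right → right → right → right → right → right → right → right → right → right → right → right → right → right → right → right → right → up → right → right → down → right

Solution:

██████████████████████████████████████████
█    ██████████          █████   █████   █
█     ████████████████████████████████████
█   A→↓███████████████████████████████████
█   ██↓███████████████████████████████████
█  ███↓███████████████████████████████████
█  ███↳↓██████████████████████████████████
█ █████↓ ██████    ████████████████  ██  █
███████↳↓████ ██████████████████████████ █
████████↳↓██████████████████████████████ █
█████████↳↓  ███████████████████████ ███ █
██████████↳→→→→↓█████████  ██  █████     █
█████████████ █↳→→↓ █████  ██  █████↱→↓  █
█  ████████████ ██↳→→→→→→→→→→→→→→→→→↑█↳B █
██████████████████████████████████████████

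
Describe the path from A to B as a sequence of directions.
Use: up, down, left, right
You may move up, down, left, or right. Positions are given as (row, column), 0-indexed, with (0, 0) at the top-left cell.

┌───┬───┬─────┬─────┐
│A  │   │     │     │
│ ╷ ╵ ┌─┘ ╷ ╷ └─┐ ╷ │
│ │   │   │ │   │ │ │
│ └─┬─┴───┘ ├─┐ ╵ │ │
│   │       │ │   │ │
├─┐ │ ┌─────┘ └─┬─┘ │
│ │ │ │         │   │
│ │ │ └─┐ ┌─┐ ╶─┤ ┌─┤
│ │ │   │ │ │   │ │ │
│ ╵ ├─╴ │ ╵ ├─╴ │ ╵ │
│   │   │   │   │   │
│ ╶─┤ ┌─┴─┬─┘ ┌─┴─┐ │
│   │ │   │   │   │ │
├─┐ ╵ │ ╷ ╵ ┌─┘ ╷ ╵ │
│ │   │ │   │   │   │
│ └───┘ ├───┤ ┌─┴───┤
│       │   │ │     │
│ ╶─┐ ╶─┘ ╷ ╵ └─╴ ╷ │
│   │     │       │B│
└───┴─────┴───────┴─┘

Finding the path and converting it to directions:
Path through cells: (0,0) → (1,0) → (2,0) → (2,1) → (3,1) → (4,1) → (5,1) → (5,0) → (6,0) → (6,1) → (7,1) → (7,2) → (6,2) → (5,2) → (5,3) → (4,3) → (4,2) → (3,2) → (2,2) → (2,3) → (2,4) → (2,5) → (1,5) → (0,5) → (0,6) → (1,6) → (1,7) → (2,7) → (2,8) → (1,8) → (0,8) → (0,9) → (1,9) → (2,9) → (3,9) → (3,8) → (4,8) → (5,8) → (5,9) → (6,9) → (7,9) → (7,8) → (6,8) → (6,7) → (7,7) → (7,6) → (8,6) → (9,6) → (9,7) → (9,8) → (8,8) → (8,9) → (9,9)
Directions: down, down, right, down, down, down, left, down, right, down, right, up, up, right, up, left, up, up, right, right, right, up, up, right, down, right, down, right, up, up, right, down, down, down, left, down, down, right, down, down, left, up, left, down, left, down, down, right, right, up, right, down

Solution:

┌───┬───┬─────┬─────┐
│A  │   │  ↱ ↓│  ↱ ↓│
│ ╷ ╵ ┌─┘ ╷ ╷ └─┐ ╷ │
│↓│   │   │↑│↳ ↓│↑│↓│
│ └─┬─┴───┘ ├─┐ ╵ │ │
│↳ ↓│↱ → → ↑│ │↳ ↑│↓│
├─┐ │ ┌─────┘ └─┬─┘ │
│ │↓│↑│         │↓ ↲│
│ │ │ └─┐ ┌─┐ ╶─┤ ┌─┤
│ │↓│↑ ↰│ │ │   │↓│ │
│ ╵ ├─╴ │ ╵ ├─╴ │ ╵ │
│↓ ↲│↱ ↑│   │   │↳ ↓│
│ ╶─┤ ┌─┴─┬─┘ ┌─┴─┐ │
│↳ ↓│↑│   │   │↓ ↰│↓│
├─┐ ╵ │ ╷ ╵ ┌─┘ ╷ ╵ │
│ │↳ ↑│ │   │↓ ↲│↑ ↲│
│ └───┘ ├───┤ ┌─┴───┤
│       │   │↓│  ↱ ↓│
│ ╶─┐ ╶─┘ ╷ ╵ └─╴ ╷ │
│   │     │  ↳ → ↑│B│
└───┴─────┴───────┴─┘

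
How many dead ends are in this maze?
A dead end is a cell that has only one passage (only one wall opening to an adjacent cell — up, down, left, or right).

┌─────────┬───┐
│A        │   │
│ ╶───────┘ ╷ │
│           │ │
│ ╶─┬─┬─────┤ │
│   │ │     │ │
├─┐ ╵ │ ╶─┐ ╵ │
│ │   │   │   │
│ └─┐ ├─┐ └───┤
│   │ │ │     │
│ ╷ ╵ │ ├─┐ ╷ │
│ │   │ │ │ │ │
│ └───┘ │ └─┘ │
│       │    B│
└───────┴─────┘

Checking each cell for number of passages:

Dead ends found at positions:
  (0, 4)
  (2, 2)
  (3, 0)
  (4, 3)
  (5, 4)
  (5, 5)
Total dead ends: 6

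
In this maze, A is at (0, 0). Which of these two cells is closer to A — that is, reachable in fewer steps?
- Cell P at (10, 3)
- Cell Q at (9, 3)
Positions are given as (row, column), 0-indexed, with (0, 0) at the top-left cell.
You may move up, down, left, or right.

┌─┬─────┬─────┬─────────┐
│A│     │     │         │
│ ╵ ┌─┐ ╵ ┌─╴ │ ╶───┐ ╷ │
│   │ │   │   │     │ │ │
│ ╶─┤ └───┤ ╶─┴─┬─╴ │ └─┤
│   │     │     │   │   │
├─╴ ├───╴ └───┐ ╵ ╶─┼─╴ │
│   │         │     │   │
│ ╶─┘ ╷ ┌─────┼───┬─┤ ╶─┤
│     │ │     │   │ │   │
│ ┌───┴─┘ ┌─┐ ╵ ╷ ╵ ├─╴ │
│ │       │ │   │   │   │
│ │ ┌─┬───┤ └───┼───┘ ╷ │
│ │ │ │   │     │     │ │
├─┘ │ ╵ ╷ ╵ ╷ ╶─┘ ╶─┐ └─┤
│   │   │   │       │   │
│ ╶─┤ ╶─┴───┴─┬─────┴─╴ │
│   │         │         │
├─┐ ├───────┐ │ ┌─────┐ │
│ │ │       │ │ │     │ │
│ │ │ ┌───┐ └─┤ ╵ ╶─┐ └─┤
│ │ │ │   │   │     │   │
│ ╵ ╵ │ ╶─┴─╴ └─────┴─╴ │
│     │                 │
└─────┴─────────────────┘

Shortest path A → P at (10, 3): 61 steps
Shortest path A → Q at (9, 3): 62 steps

P is closer (61 steps vs 62 steps).

Path to P:

┌─┬─────┬─────┬─────────┐
│A│↱ → ↓│↱ → ↓│↱ → → ↓  │
│ ╵ ┌─┐ ╵ ┌─╴ │ ╶───┐ ╷ │
│↳ ↑│ │↳ ↑│↓ ↲│↑ ← ↰│↓│ │
│ ╶─┤ └───┤ ╶─┴─┬─╴ │ └─┤
│   │     │↳ → ↓│↱ ↑│↳ ↓│
├─╴ ├───╴ └───┐ ╵ ╶─┼─╴ │
│   │         │↳ ↑  │↓ ↲│
│ ╶─┘ ╷ ┌─────┼───┬─┤ ╶─┤
│     │ │     │   │ │↳ ↓│
│ ┌───┴─┘ ┌─┐ ╵ ╷ ╵ ├─╴ │
│ │       │ │   │   │↓ ↲│
│ │ ┌─┬───┤ └───┼───┘ ╷ │
│ │ │ │   │     │    ↓│ │
├─┘ │ ╵ ╷ ╵ ╷ ╶─┘ ╶─┐ └─┤
│   │   │   │       │↳ ↓│
│ ╶─┤ ╶─┴───┴─┬─────┴─╴ │
│   │         │↓ ← ← ← ↲│
├─┐ ├───────┐ │ ┌─────┐ │
│ │ │       │ │↓│↱ → ↓│ │
│ │ │ ┌───┐ └─┤ ╵ ╶─┐ └─┤
│ │ │ │P  │   │↳ ↑  │↳ ↓│
│ ╵ ╵ │ ╶─┴─╴ └─────┴─╴ │
│     │↑ ← ← ← ← ← ← ← ↲│
└─────┴─────────────────┘

Path to Q:

┌─┬─────┬─────┬─────────┐
│A│↱ → ↓│↱ → ↓│↱ → → ↓  │
│ ╵ ┌─┐ ╵ ┌─╴ │ ╶───┐ ╷ │
│↳ ↑│ │↳ ↑│↓ ↲│↑ ← ↰│↓│ │
│ ╶─┤ └───┤ ╶─┴─┬─╴ │ └─┤
│   │     │↳ → ↓│↱ ↑│↳ ↓│
├─╴ ├───╴ └───┐ ╵ ╶─┼─╴ │
│   │         │↳ ↑  │↓ ↲│
│ ╶─┘ ╷ ┌─────┼───┬─┤ ╶─┤
│     │ │     │   │ │↳ ↓│
│ ┌───┴─┘ ┌─┐ ╵ ╷ ╵ ├─╴ │
│ │       │ │   │   │↓ ↲│
│ │ ┌─┬───┤ └───┼───┘ ╷ │
│ │ │ │   │     │    ↓│ │
├─┘ │ ╵ ╷ ╵ ╷ ╶─┘ ╶─┐ └─┤
│   │   │   │       │↳ ↓│
│ ╶─┤ ╶─┴───┴─┬─────┴─╴ │
│   │         │↓ ← ← ← ↲│
├─┐ ├───────┐ │ ┌─────┐ │
│ │ │  Q ← ↰│ │↓│↱ → ↓│ │
│ │ │ ┌───┐ └─┤ ╵ ╶─┐ └─┤
│ │ │ │   │↑ ↰│↳ ↑  │↳ ↓│
│ ╵ ╵ │ ╶─┴─╴ └─────┴─╴ │
│     │      ↑ ← ← ← ← ↲│
└─────┴─────────────────┘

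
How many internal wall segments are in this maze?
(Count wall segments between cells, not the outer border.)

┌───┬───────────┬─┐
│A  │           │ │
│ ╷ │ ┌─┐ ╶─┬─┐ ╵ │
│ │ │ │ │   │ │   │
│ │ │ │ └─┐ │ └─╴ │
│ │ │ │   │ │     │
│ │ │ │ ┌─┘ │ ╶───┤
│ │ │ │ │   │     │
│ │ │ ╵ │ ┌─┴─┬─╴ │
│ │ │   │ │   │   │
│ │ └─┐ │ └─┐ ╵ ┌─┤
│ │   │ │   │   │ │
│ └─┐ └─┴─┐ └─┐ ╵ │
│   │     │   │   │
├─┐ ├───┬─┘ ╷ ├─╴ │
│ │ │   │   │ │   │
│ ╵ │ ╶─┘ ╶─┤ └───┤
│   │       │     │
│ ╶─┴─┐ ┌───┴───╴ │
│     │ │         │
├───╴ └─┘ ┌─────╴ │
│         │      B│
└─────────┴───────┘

Counting internal wall segments:
Total internal walls: 80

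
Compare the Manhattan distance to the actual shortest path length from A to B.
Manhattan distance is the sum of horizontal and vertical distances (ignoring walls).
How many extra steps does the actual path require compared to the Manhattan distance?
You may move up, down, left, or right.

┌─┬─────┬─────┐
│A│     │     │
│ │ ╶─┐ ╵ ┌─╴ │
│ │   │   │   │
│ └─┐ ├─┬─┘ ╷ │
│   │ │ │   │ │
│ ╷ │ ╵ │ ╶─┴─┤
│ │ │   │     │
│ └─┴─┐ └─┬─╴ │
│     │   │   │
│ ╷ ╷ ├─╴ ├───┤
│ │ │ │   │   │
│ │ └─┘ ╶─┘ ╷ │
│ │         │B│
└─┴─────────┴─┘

Manhattan distance: |6 - 0| + |6 - 0| = 12
Actual path length: 14
Extra steps: 14 - 12 = 2

Solution:

┌─┬─────┬─────┐
│A│     │     │
│ │ ╶─┐ ╵ ┌─╴ │
│↓│   │   │   │
│ └─┐ ├─┬─┘ ╷ │
│↓  │ │ │   │ │
│ ╷ │ ╵ │ ╶─┴─┤
│↓│ │   │     │
│ └─┴─┐ └─┬─╴ │
│↳ ↓  │   │   │
│ ╷ ╷ ├─╴ ├───┤
│ │↓│ │   │↱ ↓│
│ │ └─┘ ╶─┘ ╷ │
│ │↳ → → → ↑│B│
└─┴─────────┴─┘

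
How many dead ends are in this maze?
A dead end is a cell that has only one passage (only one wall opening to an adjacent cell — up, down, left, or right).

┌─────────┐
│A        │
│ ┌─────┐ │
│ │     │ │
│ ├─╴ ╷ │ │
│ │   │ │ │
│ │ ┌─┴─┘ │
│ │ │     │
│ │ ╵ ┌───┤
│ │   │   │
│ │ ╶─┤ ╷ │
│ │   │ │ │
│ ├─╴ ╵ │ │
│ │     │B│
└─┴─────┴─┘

Checking each cell for number of passages:

Dead ends found at positions:
  (1, 1)
  (2, 3)
  (6, 0)
  (6, 1)
  (6, 4)
Total dead ends: 5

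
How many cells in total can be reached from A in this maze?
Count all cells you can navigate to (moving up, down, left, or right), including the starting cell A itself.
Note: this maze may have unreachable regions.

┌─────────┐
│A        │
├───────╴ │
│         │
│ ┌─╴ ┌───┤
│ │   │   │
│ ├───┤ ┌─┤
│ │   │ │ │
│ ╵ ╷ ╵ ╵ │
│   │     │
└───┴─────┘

Using BFS/flood-fill to find all reachable cells from A:
Maze size: 5 × 5 = 25 total cells
All cells are reachable — the maze is fully connected.
Reachable cells: 25

Reachable region (· marks reachable cells):

┌─────────┐
│A · · · ·│
├───────╴ │
│· · · · ·│
│ ┌─╴ ┌───┤
│·│· ·│· ·│
│ ├───┤ ┌─┤
│·│· ·│·│·│
│ ╵ ╷ ╵ ╵ │
│· ·│· · ·│
└───┴─────┘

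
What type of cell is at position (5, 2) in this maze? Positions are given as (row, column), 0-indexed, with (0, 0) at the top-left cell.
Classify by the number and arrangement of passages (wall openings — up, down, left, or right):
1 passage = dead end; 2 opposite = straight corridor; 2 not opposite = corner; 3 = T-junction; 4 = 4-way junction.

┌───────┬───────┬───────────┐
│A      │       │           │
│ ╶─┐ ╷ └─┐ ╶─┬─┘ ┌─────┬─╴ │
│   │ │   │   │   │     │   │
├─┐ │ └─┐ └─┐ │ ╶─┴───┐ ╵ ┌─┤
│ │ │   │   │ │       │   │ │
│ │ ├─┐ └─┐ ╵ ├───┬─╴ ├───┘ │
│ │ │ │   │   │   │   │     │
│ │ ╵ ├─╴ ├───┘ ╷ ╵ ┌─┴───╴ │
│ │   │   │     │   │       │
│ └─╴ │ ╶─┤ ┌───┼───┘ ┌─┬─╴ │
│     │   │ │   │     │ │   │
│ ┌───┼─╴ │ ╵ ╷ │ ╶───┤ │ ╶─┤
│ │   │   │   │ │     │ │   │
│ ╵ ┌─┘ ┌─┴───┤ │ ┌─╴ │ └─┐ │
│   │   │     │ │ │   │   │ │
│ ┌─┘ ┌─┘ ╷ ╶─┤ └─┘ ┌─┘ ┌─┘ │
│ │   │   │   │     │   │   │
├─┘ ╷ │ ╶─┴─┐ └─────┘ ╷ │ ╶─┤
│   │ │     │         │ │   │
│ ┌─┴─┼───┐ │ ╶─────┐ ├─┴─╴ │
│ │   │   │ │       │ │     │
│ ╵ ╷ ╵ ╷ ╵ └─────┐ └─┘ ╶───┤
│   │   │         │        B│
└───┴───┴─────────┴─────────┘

Checking cell at (5, 2):
Number of passages: 2
Cell type: corner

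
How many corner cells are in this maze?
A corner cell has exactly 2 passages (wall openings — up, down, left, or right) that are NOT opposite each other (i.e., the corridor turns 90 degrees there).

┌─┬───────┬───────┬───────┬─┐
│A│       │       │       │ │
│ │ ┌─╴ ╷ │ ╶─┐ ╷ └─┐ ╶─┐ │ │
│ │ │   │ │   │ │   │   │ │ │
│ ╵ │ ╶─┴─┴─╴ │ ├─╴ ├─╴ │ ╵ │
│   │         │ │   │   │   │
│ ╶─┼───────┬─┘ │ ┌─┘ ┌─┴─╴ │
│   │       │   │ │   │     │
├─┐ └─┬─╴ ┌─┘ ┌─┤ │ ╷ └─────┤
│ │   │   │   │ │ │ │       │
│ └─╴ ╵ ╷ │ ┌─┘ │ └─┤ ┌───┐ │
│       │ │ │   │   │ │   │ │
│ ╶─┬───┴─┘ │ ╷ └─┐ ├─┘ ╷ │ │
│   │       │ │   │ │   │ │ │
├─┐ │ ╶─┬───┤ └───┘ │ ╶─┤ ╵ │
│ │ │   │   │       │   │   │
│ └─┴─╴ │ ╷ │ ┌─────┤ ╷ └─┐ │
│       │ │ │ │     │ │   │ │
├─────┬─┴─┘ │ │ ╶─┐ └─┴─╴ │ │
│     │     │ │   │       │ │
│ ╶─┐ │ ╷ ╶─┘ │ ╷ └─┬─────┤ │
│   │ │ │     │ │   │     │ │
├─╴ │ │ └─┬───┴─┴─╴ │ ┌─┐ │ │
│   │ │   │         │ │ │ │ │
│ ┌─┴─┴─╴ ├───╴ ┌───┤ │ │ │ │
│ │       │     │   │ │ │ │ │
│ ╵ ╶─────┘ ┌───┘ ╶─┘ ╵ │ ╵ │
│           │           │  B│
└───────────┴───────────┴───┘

Counting corner cells (2 non-opposite passages):
Total corners: 89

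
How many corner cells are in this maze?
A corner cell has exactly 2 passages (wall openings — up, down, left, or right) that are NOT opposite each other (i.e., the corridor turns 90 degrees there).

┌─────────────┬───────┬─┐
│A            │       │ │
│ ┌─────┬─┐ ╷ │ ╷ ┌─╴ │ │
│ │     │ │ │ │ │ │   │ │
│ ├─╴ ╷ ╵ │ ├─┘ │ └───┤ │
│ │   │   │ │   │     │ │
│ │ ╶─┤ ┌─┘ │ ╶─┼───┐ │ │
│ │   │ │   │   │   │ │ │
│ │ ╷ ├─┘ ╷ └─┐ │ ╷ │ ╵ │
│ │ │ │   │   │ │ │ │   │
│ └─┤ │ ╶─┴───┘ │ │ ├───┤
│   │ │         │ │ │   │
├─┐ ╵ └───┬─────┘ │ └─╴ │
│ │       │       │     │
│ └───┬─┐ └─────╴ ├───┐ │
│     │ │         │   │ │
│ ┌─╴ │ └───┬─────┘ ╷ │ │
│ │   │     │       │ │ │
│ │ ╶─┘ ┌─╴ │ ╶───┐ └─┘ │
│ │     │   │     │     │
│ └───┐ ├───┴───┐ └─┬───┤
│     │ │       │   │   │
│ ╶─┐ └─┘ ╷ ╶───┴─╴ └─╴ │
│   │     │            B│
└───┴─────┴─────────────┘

Counting corner cells (2 non-opposite passages):
Total corners: 57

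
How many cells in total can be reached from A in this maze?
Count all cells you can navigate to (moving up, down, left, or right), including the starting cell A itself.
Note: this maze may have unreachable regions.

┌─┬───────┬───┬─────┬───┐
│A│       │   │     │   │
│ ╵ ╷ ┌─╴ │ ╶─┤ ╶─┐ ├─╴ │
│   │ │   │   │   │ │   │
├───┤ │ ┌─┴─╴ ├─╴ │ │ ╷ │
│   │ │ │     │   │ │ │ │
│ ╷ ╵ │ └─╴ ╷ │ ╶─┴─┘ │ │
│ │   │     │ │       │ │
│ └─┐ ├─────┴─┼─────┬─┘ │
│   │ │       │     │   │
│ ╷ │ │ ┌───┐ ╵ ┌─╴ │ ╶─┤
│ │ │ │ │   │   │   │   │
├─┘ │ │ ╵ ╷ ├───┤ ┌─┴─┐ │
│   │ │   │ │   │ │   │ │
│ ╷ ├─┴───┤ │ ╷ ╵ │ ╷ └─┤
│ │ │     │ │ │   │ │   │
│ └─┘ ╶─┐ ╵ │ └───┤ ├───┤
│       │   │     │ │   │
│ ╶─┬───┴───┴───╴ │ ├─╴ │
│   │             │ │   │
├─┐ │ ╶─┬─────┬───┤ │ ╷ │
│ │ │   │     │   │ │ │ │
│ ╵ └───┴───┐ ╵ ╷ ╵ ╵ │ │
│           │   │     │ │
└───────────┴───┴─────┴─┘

Using BFS/flood-fill to find all reachable cells from A:
Maze size: 12 × 12 = 144 total cells
50 cell(s) are walled off and cannot be reached from A.
Reachable cells: 94

Reachable region (· marks reachable cells):

┌─┬───────┬───┬─────┬───┐
│A│· · · ·│· ·│     │   │
│ ╵ ╷ ┌─╴ │ ╶─┤ ╶─┐ ├─╴ │
│· ·│·│· ·│· ·│   │ │   │
├───┤ │ ┌─┴─╴ ├─╴ │ │ ╷ │
│· ·│·│·│· · ·│   │ │ │ │
│ ╷ ╵ │ └─╴ ╷ │ ╶─┴─┘ │ │
│·│· ·│· · ·│·│       │ │
│ └─┐ ├─────┴─┼─────┬─┘ │
│· ·│·│· · · ·│· · ·│   │
│ ╷ │ │ ┌───┐ ╵ ┌─╴ │ ╶─┤
│·│·│·│·│· ·│· ·│· ·│   │
├─┘ │ │ ╵ ╷ ├───┤ ┌─┴─┐ │
│· ·│·│· ·│·│· ·│·│   │ │
│ ╷ ├─┴───┤ │ ╷ ╵ │ ╷ └─┤
│·│·│· · ·│·│·│· ·│ │   │
│ └─┘ ╶─┐ ╵ │ └───┤ ├───┤
│· · · ·│· ·│· · ·│ │   │
│ ╶─┬───┴───┴───╴ │ ├─╴ │
│· ·│· · · · · · ·│ │   │
├─┐ │ ╶─┬─────┬───┤ │ ╷ │
│·│·│· ·│     │   │ │ │ │
│ ╵ └───┴───┐ ╵ ╷ ╵ ╵ │ │
│· · · · · ·│   │     │ │
└───────────┴───┴─────┴─┘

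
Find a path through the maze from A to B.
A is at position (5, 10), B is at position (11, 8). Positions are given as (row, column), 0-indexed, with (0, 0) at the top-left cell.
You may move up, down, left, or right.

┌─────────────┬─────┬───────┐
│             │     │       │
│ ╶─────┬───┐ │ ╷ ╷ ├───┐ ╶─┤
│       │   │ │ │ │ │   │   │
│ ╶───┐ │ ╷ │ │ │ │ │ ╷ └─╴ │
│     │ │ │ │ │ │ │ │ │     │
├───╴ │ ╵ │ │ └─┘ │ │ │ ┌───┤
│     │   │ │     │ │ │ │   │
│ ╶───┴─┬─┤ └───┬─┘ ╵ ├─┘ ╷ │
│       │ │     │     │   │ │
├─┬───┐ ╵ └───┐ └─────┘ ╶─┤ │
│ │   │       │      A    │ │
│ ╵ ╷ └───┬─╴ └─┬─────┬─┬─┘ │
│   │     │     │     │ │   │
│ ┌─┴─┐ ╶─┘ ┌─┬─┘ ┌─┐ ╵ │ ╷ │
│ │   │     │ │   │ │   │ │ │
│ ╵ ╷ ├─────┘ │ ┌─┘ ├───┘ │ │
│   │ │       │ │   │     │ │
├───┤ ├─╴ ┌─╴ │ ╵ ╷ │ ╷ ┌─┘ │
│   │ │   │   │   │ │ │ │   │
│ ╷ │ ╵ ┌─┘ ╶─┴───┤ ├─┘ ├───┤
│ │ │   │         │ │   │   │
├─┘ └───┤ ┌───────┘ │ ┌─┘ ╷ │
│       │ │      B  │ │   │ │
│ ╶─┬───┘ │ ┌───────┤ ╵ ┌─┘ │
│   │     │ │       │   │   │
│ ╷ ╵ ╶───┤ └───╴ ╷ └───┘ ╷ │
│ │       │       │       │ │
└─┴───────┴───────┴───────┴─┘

Finding the shortest path from (5, 10) to (11, 8):
Path length: 40 steps
Directions: right → up → right → up → right → down → down → down → left → down → down → left → down → down → left → down → down → right → up → right → up → right → down → down → left → down → left → left → left → up → left → down → left → left → left → up → up → right → right → right

Solution:

┌─────────────┬─────┬───────┐
│             │     │       │
│ ╶─────┬───┐ │ ╷ ╷ ├───┐ ╶─┤
│       │   │ │ │ │ │   │   │
│ ╶───┐ │ ╷ │ │ │ │ │ ╷ └─╴ │
│     │ │ │ │ │ │ │ │ │     │
├───╴ │ ╵ │ │ └─┘ │ │ │ ┌───┤
│     │   │ │     │ │ │ │↱ ↓│
│ ╶───┴─┬─┤ └───┬─┘ ╵ ├─┘ ╷ │
│       │ │     │     │↱ ↑│↓│
├─┬───┐ ╵ └───┐ └─────┘ ╶─┤ │
│ │   │       │      A ↑  │↓│
│ ╵ ╷ └───┬─╴ └─┬─────┬─┬─┘ │
│   │     │     │     │ │↓ ↲│
│ ┌─┴─┐ ╶─┘ ┌─┬─┘ ┌─┐ ╵ │ ╷ │
│ │   │     │ │   │ │   │↓│ │
│ ╵ ╷ ├─────┘ │ ┌─┘ ├───┘ │ │
│   │ │       │ │   │  ↓ ↲│ │
├───┤ ├─╴ ┌─╴ │ ╵ ╷ │ ╷ ┌─┘ │
│   │ │   │   │   │ │ │↓│   │
│ ╷ │ ╵ ┌─┘ ╶─┴───┤ ├─┘ ├───┤
│ │ │   │         │ │↓ ↲│↱ ↓│
├─┘ └───┤ ┌───────┘ │ ┌─┘ ╷ │
│       │ │↱ → → B  │↓│↱ ↑│↓│
│ ╶─┬───┘ │ ┌───────┤ ╵ ┌─┘ │
│   │     │↑│    ↓ ↰│↳ ↑│↓ ↲│
│ ╷ ╵ ╶───┤ └───╴ ╷ └───┘ ╷ │
│ │       │↑ ← ← ↲│↑ ← ← ↲│ │
└─┴───────┴───────┴───────┴─┘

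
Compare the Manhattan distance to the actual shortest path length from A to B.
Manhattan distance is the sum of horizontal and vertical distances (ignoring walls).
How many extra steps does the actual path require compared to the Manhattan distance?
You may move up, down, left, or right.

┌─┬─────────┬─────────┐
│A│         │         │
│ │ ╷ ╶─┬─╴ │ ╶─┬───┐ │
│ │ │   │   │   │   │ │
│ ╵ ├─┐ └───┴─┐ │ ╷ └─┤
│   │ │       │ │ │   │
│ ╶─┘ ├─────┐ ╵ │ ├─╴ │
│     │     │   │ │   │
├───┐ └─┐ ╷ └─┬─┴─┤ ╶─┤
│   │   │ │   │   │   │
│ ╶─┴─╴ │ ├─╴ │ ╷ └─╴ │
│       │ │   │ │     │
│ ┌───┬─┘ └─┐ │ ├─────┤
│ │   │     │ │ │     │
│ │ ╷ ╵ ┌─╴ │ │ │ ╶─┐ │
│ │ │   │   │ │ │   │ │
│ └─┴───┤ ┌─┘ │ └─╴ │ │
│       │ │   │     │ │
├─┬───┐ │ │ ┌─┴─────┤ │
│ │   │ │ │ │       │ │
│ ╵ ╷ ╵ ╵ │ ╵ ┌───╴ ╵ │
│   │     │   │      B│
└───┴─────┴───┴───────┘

Manhattan distance: |10 - 0| + |10 - 0| = 20
Actual path length: 46
Extra steps: 46 - 20 = 26

Solution:

┌─┬─────────┬─────────┐
│A│         │         │
│ │ ╷ ╶─┬─╴ │ ╶─┬───┐ │
│↓│ │   │   │   │   │ │
│ ╵ ├─┐ └───┴─┐ │ ╷ └─┤
│↓  │ │       │ │ │   │
│ ╶─┘ ├─────┐ ╵ │ ├─╴ │
│↳ → ↓│  ↱ ↓│   │ │   │
├───┐ └─┐ ╷ └─┬─┴─┤ ╶─┤
│   │↳ ↓│↑│↳ ↓│   │   │
│ ╶─┴─╴ │ ├─╴ │ ╷ └─╴ │
│↓ ← ← ↲│↑│  ↓│ │     │
│ ┌───┬─┘ └─┐ │ ├─────┤
│↓│   │  ↑ ↰│↓│ │     │
│ │ ╷ ╵ ┌─╴ │ │ │ ╶─┐ │
│↓│ │   │↱ ↑│↓│ │   │ │
│ └─┴───┤ ┌─┘ │ └─╴ │ │
│↳ → → ↓│↑│↓ ↲│     │ │
├─┬───┐ │ │ ┌─┴─────┤ │
│ │   │↓│↑│↓│↱ → → ↓│ │
│ ╵ ╷ ╵ ╵ │ ╵ ┌───╴ ╵ │
│   │  ↳ ↑│↳ ↑│    ↳ B│
└───┴─────┴───┴───────┘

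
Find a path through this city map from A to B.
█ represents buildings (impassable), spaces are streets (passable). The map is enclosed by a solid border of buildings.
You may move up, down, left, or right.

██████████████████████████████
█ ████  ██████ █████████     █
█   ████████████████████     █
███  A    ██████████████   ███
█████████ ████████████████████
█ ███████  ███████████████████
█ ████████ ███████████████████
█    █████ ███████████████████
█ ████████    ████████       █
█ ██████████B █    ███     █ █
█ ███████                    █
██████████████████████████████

Finding the shortest path from A to B:
Movement: cardinal only
Path length: 13 steps
Directions: right → right → right → right → down → down → right → down → down → down → right → right → down

Solution:

██████████████████████████████
█ ████  ██████ █████████     █
█   ████████████████████     █
███  A→→→↓██████████████   ███
█████████↓████████████████████
█ ███████↳↓███████████████████
█ ████████↓███████████████████
█    █████↓███████████████████
█ ████████↳→↓ ████████       █
█ ██████████B █    ███     █ █
█ ███████                    █
██████████████████████████████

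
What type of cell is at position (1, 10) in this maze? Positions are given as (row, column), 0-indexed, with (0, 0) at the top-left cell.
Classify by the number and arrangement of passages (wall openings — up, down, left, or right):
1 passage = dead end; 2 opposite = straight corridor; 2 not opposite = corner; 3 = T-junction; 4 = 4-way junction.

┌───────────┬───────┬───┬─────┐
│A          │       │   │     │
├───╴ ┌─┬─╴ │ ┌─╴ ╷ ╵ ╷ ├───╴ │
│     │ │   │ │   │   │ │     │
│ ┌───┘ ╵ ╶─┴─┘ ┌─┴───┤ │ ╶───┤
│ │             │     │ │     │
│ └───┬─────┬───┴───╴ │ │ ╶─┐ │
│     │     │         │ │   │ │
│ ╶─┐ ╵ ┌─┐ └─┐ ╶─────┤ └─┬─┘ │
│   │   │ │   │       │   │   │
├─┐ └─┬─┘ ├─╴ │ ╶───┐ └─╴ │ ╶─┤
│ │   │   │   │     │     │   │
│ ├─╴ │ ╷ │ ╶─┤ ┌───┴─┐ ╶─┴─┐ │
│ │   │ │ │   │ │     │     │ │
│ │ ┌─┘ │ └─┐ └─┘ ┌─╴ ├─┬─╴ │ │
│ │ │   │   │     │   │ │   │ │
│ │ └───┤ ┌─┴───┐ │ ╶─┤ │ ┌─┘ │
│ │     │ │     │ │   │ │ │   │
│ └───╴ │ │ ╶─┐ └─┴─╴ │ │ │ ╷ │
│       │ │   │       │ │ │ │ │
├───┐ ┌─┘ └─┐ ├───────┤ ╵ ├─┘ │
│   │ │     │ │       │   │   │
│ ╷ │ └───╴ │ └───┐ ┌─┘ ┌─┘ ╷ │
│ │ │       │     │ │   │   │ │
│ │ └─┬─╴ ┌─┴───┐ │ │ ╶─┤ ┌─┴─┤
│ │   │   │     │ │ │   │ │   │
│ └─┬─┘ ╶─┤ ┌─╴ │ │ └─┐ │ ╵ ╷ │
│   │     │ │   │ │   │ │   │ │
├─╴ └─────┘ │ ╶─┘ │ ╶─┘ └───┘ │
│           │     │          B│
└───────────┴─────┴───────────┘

Checking cell at (1, 10):
Number of passages: 2
Cell type: corner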